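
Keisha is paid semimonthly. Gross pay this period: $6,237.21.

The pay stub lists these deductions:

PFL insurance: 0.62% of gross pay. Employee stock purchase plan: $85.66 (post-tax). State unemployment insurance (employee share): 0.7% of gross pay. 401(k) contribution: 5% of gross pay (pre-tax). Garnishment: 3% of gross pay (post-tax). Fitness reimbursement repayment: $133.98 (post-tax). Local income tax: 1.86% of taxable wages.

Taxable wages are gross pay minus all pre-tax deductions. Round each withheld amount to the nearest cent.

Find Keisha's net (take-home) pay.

$5,326.05

401(k) contribution: $6,237.21 × 0.05 = $311.86
Taxable wages = $6,237.21 − $311.86 = $5,925.35
Local income tax: $5,925.35 × 0.0186 = $110.21
State unemployment insurance (employee share): $6,237.21 × 0.007 = $43.66
PFL insurance: $6,237.21 × 0.0062 = $38.67
Fitness reimbursement repayment: $133.98
Garnishment: $6,237.21 × 0.03 = $187.12
Employee stock purchase plan: $85.66
Total deductions = $311.86 + $110.21 + $43.66 + $38.67 + $133.98 + $187.12 + $85.66 = $911.16
Net pay = $6,237.21 − $911.16 = $5,326.05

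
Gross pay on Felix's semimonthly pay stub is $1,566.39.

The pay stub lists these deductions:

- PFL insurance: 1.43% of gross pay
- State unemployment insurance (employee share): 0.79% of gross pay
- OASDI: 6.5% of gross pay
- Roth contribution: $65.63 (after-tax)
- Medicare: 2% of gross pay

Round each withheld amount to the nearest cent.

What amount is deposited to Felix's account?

$1,332.84

PFL insurance: $1,566.39 × 0.0143 = $22.40
OASDI: $1,566.39 × 0.065 = $101.82
State unemployment insurance (employee share): $1,566.39 × 0.0079 = $12.37
Medicare: $1,566.39 × 0.02 = $31.33
Roth contribution: $65.63
Total deductions = $22.40 + $101.82 + $12.37 + $31.33 + $65.63 = $233.55
Net pay = $1,566.39 − $233.55 = $1,332.84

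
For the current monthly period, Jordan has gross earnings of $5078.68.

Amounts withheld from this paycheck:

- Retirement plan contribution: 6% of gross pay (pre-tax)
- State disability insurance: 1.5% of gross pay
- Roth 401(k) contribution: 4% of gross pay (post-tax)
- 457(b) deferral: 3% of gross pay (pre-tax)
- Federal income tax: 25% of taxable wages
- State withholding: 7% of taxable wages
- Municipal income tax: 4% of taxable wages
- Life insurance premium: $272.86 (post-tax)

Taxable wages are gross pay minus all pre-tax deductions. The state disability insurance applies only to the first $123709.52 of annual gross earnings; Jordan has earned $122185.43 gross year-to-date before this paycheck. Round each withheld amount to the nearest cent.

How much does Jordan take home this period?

$2458.96

457(b) deferral: $5078.68 × 0.03 = $152.36
Retirement plan contribution: $5078.68 × 0.06 = $304.72
Pre-tax total = $152.36 + $304.72 = $457.08
Taxable wages = $5078.68 − $457.08 = $4621.60
Municipal income tax: $4621.60 × 0.04 = $184.86
State withholding: $4621.60 × 0.07 = $323.51
Federal income tax: $4621.60 × 0.25 = $1155.40
State disability insurance: only $123709.52 − $122185.43 = $1524.09 of this check is subject → $1524.09 × 0.015 = $22.86
Life insurance premium: $272.86
Roth 401(k) contribution: $5078.68 × 0.04 = $203.15
Total deductions = $152.36 + $304.72 + $184.86 + $323.51 + $1155.40 + $22.86 + $272.86 + $203.15 = $2619.72
Net pay = $5078.68 − $2619.72 = $2458.96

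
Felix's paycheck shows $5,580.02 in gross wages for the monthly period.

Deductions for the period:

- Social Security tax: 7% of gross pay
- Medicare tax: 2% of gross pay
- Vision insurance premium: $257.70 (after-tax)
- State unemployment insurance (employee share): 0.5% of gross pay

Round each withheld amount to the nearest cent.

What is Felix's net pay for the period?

$4,792.22

Medicare tax: $5,580.02 × 0.02 = $111.60
Social Security tax: $5,580.02 × 0.07 = $390.60
State unemployment insurance (employee share): $5,580.02 × 0.005 = $27.90
Vision insurance premium: $257.70
Total deductions = $111.60 + $390.60 + $27.90 + $257.70 = $787.80
Net pay = $5,580.02 − $787.80 = $4,792.22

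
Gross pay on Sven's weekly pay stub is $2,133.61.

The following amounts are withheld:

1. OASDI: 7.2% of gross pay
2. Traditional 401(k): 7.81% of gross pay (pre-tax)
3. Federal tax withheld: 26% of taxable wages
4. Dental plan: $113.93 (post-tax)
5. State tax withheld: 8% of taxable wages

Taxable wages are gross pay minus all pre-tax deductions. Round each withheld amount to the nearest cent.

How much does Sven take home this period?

$1,030.66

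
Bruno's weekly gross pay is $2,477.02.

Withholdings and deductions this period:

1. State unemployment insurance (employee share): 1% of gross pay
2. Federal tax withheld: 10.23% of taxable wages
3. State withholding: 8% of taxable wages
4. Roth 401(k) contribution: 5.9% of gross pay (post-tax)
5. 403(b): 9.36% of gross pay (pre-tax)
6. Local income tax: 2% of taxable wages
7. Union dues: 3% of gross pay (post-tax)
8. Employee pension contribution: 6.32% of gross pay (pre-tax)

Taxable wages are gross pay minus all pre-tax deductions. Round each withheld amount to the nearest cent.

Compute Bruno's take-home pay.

$1,420.87

403(b): $2,477.02 × 0.0936 = $231.85
Employee pension contribution: $2,477.02 × 0.0632 = $156.55
Pre-tax total = $231.85 + $156.55 = $388.40
Taxable wages = $2,477.02 − $388.40 = $2,088.62
Federal tax withheld: $2,088.62 × 0.1023 = $213.67
State withholding: $2,088.62 × 0.08 = $167.09
Local income tax: $2,088.62 × 0.02 = $41.77
State unemployment insurance (employee share): $2,477.02 × 0.01 = $24.77
Roth 401(k) contribution: $2,477.02 × 0.059 = $146.14
Union dues: $2,477.02 × 0.03 = $74.31
Total deductions = $231.85 + $156.55 + $213.67 + $167.09 + $41.77 + $24.77 + $146.14 + $74.31 = $1,056.15
Net pay = $2,477.02 − $1,056.15 = $1,420.87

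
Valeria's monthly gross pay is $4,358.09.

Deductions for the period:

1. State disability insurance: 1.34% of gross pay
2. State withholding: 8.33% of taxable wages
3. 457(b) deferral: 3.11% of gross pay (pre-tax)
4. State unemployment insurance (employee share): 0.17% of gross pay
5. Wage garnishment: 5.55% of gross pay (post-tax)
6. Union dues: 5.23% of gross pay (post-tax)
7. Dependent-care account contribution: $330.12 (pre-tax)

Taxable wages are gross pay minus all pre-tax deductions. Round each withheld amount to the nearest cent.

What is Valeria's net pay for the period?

$3,032.58

Dependent-care account contribution: $330.12
457(b) deferral: $4,358.09 × 0.0311 = $135.54
Pre-tax total = $330.12 + $135.54 = $465.66
Taxable wages = $4,358.09 − $465.66 = $3,892.43
State withholding: $3,892.43 × 0.0833 = $324.24
State unemployment insurance (employee share): $4,358.09 × 0.0017 = $7.41
State disability insurance: $4,358.09 × 0.0134 = $58.40
Union dues: $4,358.09 × 0.0523 = $227.93
Wage garnishment: $4,358.09 × 0.0555 = $241.87
Total deductions = $330.12 + $135.54 + $324.24 + $7.41 + $58.40 + $227.93 + $241.87 = $1,325.51
Net pay = $4,358.09 − $1,325.51 = $3,032.58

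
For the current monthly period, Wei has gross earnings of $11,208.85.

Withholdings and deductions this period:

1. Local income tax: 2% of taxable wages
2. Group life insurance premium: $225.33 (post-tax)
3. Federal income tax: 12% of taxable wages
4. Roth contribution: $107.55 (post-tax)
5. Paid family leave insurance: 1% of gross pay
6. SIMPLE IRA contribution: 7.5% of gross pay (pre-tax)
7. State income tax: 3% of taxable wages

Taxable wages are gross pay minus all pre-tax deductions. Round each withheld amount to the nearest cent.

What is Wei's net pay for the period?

SIMPLE IRA contribution: $11,208.85 × 0.075 = $840.66
Taxable wages = $11,208.85 − $840.66 = $10,368.19
Federal income tax: $10,368.19 × 0.12 = $1,244.18
Local income tax: $10,368.19 × 0.02 = $207.36
State income tax: $10,368.19 × 0.03 = $311.05
Paid family leave insurance: $11,208.85 × 0.01 = $112.09
Roth contribution: $107.55
Group life insurance premium: $225.33
Total deductions = $840.66 + $1,244.18 + $207.36 + $311.05 + $112.09 + $107.55 + $225.33 = $3,048.22
Net pay = $11,208.85 − $3,048.22 = $8,160.63

$8,160.63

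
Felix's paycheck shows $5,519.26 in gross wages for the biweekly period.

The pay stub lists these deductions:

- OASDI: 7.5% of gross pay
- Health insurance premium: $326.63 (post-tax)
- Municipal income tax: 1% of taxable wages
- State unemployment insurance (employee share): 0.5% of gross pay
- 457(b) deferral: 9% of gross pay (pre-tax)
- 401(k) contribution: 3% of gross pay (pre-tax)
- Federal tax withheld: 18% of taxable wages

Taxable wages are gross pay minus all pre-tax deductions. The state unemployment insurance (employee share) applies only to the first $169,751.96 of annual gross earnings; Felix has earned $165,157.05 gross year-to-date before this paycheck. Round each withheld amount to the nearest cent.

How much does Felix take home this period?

457(b) deferral: $5,519.26 × 0.09 = $496.73
401(k) contribution: $5,519.26 × 0.03 = $165.58
Pre-tax total = $496.73 + $165.58 = $662.31
Taxable wages = $5,519.26 − $662.31 = $4,856.95
Federal tax withheld: $4,856.95 × 0.18 = $874.25
Municipal income tax: $4,856.95 × 0.01 = $48.57
OASDI: $5,519.26 × 0.075 = $413.94
State unemployment insurance (employee share): only $169,751.96 − $165,157.05 = $4,594.91 of this check is subject → $4,594.91 × 0.005 = $22.97
Health insurance premium: $326.63
Total deductions = $496.73 + $165.58 + $874.25 + $48.57 + $413.94 + $22.97 + $326.63 = $2,348.67
Net pay = $5,519.26 − $2,348.67 = $3,170.59

$3,170.59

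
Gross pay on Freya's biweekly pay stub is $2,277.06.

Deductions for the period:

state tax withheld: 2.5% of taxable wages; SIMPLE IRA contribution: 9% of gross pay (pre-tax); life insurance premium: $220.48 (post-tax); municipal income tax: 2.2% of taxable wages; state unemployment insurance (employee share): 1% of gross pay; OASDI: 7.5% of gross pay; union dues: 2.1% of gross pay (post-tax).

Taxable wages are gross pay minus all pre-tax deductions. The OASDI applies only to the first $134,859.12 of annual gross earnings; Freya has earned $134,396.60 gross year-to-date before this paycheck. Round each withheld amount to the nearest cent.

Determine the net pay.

SIMPLE IRA contribution: $2,277.06 × 0.09 = $204.94
Taxable wages = $2,277.06 − $204.94 = $2,072.12
Municipal income tax: $2,072.12 × 0.022 = $45.59
State tax withheld: $2,072.12 × 0.025 = $51.80
State unemployment insurance (employee share): $2,277.06 × 0.01 = $22.77
OASDI: only $134,859.12 − $134,396.60 = $462.52 of this check is subject → $462.52 × 0.075 = $34.69
Union dues: $2,277.06 × 0.021 = $47.82
Life insurance premium: $220.48
Total deductions = $204.94 + $45.59 + $51.80 + $22.77 + $34.69 + $47.82 + $220.48 = $628.09
Net pay = $2,277.06 − $628.09 = $1,648.97

$1,648.97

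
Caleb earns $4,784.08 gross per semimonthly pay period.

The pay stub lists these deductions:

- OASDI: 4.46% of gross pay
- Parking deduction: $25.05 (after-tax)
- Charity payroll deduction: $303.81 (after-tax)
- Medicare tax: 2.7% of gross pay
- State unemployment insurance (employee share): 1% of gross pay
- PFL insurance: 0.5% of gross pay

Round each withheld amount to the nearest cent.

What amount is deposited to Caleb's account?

$4,040.92

State unemployment insurance (employee share): $4,784.08 × 0.01 = $47.84
PFL insurance: $4,784.08 × 0.005 = $23.92
OASDI: $4,784.08 × 0.0446 = $213.37
Medicare tax: $4,784.08 × 0.027 = $129.17
Charity payroll deduction: $303.81
Parking deduction: $25.05
Total deductions = $47.84 + $23.92 + $213.37 + $129.17 + $303.81 + $25.05 = $743.16
Net pay = $4,784.08 − $743.16 = $4,040.92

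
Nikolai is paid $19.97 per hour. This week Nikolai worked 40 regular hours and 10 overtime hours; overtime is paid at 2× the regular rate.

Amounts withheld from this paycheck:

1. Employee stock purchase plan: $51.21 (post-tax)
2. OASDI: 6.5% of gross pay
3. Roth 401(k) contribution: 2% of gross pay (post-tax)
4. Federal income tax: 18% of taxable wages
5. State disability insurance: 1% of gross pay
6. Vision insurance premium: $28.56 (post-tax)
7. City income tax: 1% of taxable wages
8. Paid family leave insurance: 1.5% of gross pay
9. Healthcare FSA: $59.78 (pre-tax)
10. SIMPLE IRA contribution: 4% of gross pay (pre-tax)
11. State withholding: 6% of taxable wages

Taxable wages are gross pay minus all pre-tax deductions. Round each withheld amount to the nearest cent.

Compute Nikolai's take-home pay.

Regular pay: 40 × $19.97 = $798.80
Overtime pay: 10 × $19.97 × 2 = $399.40
Gross pay = $798.80 + $399.40 = $1,198.20
Healthcare FSA: $59.78
SIMPLE IRA contribution: $1,198.20 × 0.04 = $47.93
Pre-tax total = $59.78 + $47.93 = $107.71
Taxable wages = $1,198.20 − $107.71 = $1,090.49
State withholding: $1,090.49 × 0.06 = $65.43
Federal income tax: $1,090.49 × 0.18 = $196.29
City income tax: $1,090.49 × 0.01 = $10.90
State disability insurance: $1,198.20 × 0.01 = $11.98
Paid family leave insurance: $1,198.20 × 0.015 = $17.97
OASDI: $1,198.20 × 0.065 = $77.88
Roth 401(k) contribution: $1,198.20 × 0.02 = $23.96
Employee stock purchase plan: $51.21
Vision insurance premium: $28.56
Total deductions = $59.78 + $47.93 + $65.43 + $196.29 + $10.90 + $11.98 + $17.97 + $77.88 + $23.96 + $51.21 + $28.56 = $591.89
Net pay = $1,198.20 − $591.89 = $606.31

$606.31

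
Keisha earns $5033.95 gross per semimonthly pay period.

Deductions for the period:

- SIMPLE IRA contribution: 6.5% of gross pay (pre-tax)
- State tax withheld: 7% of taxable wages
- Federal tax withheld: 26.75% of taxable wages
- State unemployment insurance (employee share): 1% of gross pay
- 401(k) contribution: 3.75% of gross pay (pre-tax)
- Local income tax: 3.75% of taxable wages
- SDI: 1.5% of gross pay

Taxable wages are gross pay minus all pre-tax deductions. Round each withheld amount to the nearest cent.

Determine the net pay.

$2697.88

SIMPLE IRA contribution: $5033.95 × 0.065 = $327.21
401(k) contribution: $5033.95 × 0.0375 = $188.77
Pre-tax total = $327.21 + $188.77 = $515.98
Taxable wages = $5033.95 − $515.98 = $4517.97
State tax withheld: $4517.97 × 0.07 = $316.26
Local income tax: $4517.97 × 0.0375 = $169.42
Federal tax withheld: $4517.97 × 0.2675 = $1208.56
State unemployment insurance (employee share): $5033.95 × 0.01 = $50.34
SDI: $5033.95 × 0.015 = $75.51
Total deductions = $327.21 + $188.77 + $316.26 + $169.42 + $1208.56 + $50.34 + $75.51 = $2336.07
Net pay = $5033.95 − $2336.07 = $2697.88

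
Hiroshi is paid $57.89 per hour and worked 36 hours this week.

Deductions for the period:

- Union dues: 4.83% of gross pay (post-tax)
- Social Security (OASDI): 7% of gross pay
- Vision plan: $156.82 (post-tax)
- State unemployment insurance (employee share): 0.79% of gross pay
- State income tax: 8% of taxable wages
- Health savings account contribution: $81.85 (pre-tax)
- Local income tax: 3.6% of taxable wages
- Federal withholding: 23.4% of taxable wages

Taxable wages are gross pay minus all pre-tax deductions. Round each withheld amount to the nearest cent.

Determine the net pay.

$881.60

Gross pay: 36 × $57.89 = $2,084.04
Health savings account contribution: $81.85
Taxable wages = $2,084.04 − $81.85 = $2,002.19
Federal withholding: $2,002.19 × 0.234 = $468.51
Local income tax: $2,002.19 × 0.036 = $72.08
State income tax: $2,002.19 × 0.08 = $160.18
State unemployment insurance (employee share): $2,084.04 × 0.0079 = $16.46
Social Security (OASDI): $2,084.04 × 0.07 = $145.88
Union dues: $2,084.04 × 0.0483 = $100.66
Vision plan: $156.82
Total deductions = $81.85 + $468.51 + $72.08 + $160.18 + $16.46 + $145.88 + $100.66 + $156.82 = $1,202.44
Net pay = $2,084.04 − $1,202.44 = $881.60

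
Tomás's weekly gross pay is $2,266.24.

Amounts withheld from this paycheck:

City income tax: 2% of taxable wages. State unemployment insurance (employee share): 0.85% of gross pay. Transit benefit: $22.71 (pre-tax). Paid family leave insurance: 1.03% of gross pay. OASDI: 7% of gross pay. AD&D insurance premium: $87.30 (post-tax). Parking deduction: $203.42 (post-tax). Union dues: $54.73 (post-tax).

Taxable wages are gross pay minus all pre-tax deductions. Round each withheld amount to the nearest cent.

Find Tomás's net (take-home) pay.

$1,651.97

Transit benefit: $22.71
Taxable wages = $2,266.24 − $22.71 = $2,243.53
City income tax: $2,243.53 × 0.02 = $44.87
State unemployment insurance (employee share): $2,266.24 × 0.0085 = $19.26
OASDI: $2,266.24 × 0.07 = $158.64
Paid family leave insurance: $2,266.24 × 0.0103 = $23.34
AD&D insurance premium: $87.30
Union dues: $54.73
Parking deduction: $203.42
Total deductions = $22.71 + $44.87 + $19.26 + $158.64 + $23.34 + $87.30 + $54.73 + $203.42 = $614.27
Net pay = $2,266.24 − $614.27 = $1,651.97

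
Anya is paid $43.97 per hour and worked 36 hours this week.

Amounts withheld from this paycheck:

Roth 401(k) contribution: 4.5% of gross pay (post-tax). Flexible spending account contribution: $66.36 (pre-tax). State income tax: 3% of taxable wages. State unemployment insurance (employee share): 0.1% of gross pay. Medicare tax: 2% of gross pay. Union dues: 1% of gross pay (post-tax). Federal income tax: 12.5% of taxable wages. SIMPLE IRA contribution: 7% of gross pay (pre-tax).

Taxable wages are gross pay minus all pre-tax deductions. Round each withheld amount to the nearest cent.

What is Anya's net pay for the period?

Gross pay: 36 × $43.97 = $1,582.92
Flexible spending account contribution: $66.36
SIMPLE IRA contribution: $1,582.92 × 0.07 = $110.80
Pre-tax total = $66.36 + $110.80 = $177.16
Taxable wages = $1,582.92 − $177.16 = $1,405.76
State income tax: $1,405.76 × 0.03 = $42.17
Federal income tax: $1,405.76 × 0.125 = $175.72
State unemployment insurance (employee share): $1,582.92 × 0.001 = $1.58
Medicare tax: $1,582.92 × 0.02 = $31.66
Roth 401(k) contribution: $1,582.92 × 0.045 = $71.23
Union dues: $1,582.92 × 0.01 = $15.83
Total deductions = $66.36 + $110.80 + $42.17 + $175.72 + $1.58 + $31.66 + $71.23 + $15.83 = $515.35
Net pay = $1,582.92 − $515.35 = $1,067.57

$1,067.57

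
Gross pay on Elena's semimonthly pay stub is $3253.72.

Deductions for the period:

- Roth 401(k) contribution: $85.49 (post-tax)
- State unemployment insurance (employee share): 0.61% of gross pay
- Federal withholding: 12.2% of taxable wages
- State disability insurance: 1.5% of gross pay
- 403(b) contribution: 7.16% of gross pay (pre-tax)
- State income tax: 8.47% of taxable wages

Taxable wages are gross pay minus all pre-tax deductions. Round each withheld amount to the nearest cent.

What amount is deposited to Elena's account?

403(b) contribution: $3253.72 × 0.0716 = $232.97
Taxable wages = $3253.72 − $232.97 = $3020.75
State income tax: $3020.75 × 0.0847 = $255.86
Federal withholding: $3020.75 × 0.122 = $368.53
State disability insurance: $3253.72 × 0.015 = $48.81
State unemployment insurance (employee share): $3253.72 × 0.0061 = $19.85
Roth 401(k) contribution: $85.49
Total deductions = $232.97 + $255.86 + $368.53 + $48.81 + $19.85 + $85.49 = $1011.51
Net pay = $3253.72 − $1011.51 = $2242.21

$2242.21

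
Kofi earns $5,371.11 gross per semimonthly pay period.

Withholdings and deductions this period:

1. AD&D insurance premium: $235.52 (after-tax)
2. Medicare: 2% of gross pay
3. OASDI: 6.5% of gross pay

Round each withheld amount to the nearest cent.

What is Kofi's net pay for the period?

OASDI: $5,371.11 × 0.065 = $349.12
Medicare: $5,371.11 × 0.02 = $107.42
AD&D insurance premium: $235.52
Total deductions = $349.12 + $107.42 + $235.52 = $692.06
Net pay = $5,371.11 − $692.06 = $4,679.05

$4,679.05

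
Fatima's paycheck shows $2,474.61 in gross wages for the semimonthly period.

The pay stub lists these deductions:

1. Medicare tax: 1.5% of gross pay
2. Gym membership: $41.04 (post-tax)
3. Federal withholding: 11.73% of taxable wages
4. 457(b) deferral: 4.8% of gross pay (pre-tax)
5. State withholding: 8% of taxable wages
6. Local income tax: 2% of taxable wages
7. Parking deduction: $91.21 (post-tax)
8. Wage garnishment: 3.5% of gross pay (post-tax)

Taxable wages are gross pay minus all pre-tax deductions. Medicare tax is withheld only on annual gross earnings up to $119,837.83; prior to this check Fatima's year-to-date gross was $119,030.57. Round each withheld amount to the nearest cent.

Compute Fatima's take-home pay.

457(b) deferral: $2,474.61 × 0.048 = $118.78
Taxable wages = $2,474.61 − $118.78 = $2,355.83
Local income tax: $2,355.83 × 0.02 = $47.12
State withholding: $2,355.83 × 0.08 = $188.47
Federal withholding: $2,355.83 × 0.1173 = $276.34
Medicare tax: only $119,837.83 − $119,030.57 = $807.26 of this check is subject → $807.26 × 0.015 = $12.11
Gym membership: $41.04
Parking deduction: $91.21
Wage garnishment: $2,474.61 × 0.035 = $86.61
Total deductions = $118.78 + $47.12 + $188.47 + $276.34 + $12.11 + $41.04 + $91.21 + $86.61 = $861.68
Net pay = $2,474.61 − $861.68 = $1,612.93

$1,612.93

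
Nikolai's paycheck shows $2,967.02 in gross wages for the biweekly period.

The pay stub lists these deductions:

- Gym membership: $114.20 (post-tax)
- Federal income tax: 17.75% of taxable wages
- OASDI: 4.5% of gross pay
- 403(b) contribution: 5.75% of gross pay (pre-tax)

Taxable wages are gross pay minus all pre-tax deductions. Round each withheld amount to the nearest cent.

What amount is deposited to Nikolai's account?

403(b) contribution: $2,967.02 × 0.0575 = $170.60
Taxable wages = $2,967.02 − $170.60 = $2,796.42
Federal income tax: $2,796.42 × 0.1775 = $496.36
OASDI: $2,967.02 × 0.045 = $133.52
Gym membership: $114.20
Total deductions = $170.60 + $496.36 + $133.52 + $114.20 = $914.68
Net pay = $2,967.02 − $914.68 = $2,052.34

$2,052.34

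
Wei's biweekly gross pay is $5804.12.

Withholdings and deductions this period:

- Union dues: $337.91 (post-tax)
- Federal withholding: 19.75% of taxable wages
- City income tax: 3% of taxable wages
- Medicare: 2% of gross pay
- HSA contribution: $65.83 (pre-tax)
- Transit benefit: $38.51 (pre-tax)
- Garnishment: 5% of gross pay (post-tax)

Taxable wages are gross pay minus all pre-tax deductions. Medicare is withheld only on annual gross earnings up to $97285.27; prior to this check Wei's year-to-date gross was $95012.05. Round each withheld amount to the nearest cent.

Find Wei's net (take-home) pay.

Transit benefit: $38.51
HSA contribution: $65.83
Pre-tax total = $38.51 + $65.83 = $104.34
Taxable wages = $5804.12 − $104.34 = $5699.78
City income tax: $5699.78 × 0.03 = $170.99
Federal withholding: $5699.78 × 0.1975 = $1125.71
Medicare: only $97285.27 − $95012.05 = $2273.22 of this check is subject → $2273.22 × 0.02 = $45.46
Union dues: $337.91
Garnishment: $5804.12 × 0.05 = $290.21
Total deductions = $38.51 + $65.83 + $170.99 + $1125.71 + $45.46 + $337.91 + $290.21 = $2074.62
Net pay = $5804.12 − $2074.62 = $3729.50

$3729.50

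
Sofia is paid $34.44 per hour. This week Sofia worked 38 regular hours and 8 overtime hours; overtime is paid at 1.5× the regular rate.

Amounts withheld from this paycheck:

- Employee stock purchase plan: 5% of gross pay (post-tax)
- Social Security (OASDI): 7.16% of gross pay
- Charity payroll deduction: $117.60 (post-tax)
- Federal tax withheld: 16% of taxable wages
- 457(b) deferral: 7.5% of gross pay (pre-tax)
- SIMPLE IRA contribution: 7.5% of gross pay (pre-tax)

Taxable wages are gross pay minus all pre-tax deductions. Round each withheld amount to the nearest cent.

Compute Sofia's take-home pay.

Regular pay: 38 × $34.44 = $1,308.72
Overtime pay: 8 × $34.44 × 1.5 = $413.28
Gross pay = $1,308.72 + $413.28 = $1,722.00
SIMPLE IRA contribution: $1,722.00 × 0.075 = $129.15
457(b) deferral: $1,722.00 × 0.075 = $129.15
Pre-tax total = $129.15 + $129.15 = $258.30
Taxable wages = $1,722.00 − $258.30 = $1,463.70
Federal tax withheld: $1,463.70 × 0.16 = $234.19
Social Security (OASDI): $1,722.00 × 0.0716 = $123.30
Employee stock purchase plan: $1,722.00 × 0.05 = $86.10
Charity payroll deduction: $117.60
Total deductions = $129.15 + $129.15 + $234.19 + $123.30 + $86.10 + $117.60 = $819.49
Net pay = $1,722.00 − $819.49 = $902.51

$902.51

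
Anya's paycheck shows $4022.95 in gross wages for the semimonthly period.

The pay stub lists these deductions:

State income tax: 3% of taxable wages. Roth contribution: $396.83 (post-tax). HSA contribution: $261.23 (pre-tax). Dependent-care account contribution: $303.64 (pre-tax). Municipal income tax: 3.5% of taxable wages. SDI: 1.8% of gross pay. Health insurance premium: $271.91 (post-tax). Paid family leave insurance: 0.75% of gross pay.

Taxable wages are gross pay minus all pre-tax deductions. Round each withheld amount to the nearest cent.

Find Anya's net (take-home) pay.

$2461.99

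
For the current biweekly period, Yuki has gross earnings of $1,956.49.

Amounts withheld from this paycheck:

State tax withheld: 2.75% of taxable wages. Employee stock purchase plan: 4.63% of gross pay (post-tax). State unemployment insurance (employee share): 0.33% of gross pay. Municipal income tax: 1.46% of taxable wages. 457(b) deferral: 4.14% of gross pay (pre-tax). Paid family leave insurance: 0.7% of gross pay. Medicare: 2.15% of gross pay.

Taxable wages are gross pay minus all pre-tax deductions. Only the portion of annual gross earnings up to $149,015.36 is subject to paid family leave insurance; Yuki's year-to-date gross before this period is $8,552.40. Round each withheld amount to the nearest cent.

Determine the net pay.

$1,643.72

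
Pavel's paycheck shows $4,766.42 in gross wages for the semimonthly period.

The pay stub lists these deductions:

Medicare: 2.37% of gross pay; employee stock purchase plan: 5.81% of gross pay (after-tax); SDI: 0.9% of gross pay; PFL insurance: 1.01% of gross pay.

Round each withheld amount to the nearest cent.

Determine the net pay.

$4,285.49

Medicare: $4,766.42 × 0.0237 = $112.96
SDI: $4,766.42 × 0.009 = $42.90
PFL insurance: $4,766.42 × 0.0101 = $48.14
Employee stock purchase plan: $4,766.42 × 0.0581 = $276.93
Total deductions = $112.96 + $42.90 + $48.14 + $276.93 = $480.93
Net pay = $4,766.42 − $480.93 = $4,285.49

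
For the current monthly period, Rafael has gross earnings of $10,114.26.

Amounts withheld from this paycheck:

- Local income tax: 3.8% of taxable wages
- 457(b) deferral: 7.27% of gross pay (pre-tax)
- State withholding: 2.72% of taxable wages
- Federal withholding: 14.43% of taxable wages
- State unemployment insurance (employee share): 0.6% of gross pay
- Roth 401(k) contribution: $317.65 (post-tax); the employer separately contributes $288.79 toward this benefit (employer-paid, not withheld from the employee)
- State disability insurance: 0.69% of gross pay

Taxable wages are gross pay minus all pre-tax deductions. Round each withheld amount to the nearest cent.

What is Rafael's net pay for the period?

457(b) deferral: $10,114.26 × 0.0727 = $735.31
Taxable wages = $10,114.26 − $735.31 = $9,378.95
Local income tax: $9,378.95 × 0.038 = $356.40
State withholding: $9,378.95 × 0.0272 = $255.11
Federal withholding: $9,378.95 × 0.1443 = $1,353.38
State disability insurance: $10,114.26 × 0.0069 = $69.79
State unemployment insurance (employee share): $10,114.26 × 0.006 = $60.69
Roth 401(k) contribution: $317.65
(Employer's $288.79 toward Roth 401(k) contribution is not withheld from the employee.)
Total deductions = $735.31 + $356.40 + $255.11 + $1,353.38 + $69.79 + $60.69 + $317.65 = $3,148.33
Net pay = $10,114.26 − $3,148.33 = $6,965.93

$6,965.93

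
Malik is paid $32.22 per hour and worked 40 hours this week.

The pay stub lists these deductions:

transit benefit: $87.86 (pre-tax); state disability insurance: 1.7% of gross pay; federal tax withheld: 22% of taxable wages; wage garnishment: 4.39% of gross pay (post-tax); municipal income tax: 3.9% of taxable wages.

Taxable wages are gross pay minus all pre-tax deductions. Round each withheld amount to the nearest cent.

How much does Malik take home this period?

$811.40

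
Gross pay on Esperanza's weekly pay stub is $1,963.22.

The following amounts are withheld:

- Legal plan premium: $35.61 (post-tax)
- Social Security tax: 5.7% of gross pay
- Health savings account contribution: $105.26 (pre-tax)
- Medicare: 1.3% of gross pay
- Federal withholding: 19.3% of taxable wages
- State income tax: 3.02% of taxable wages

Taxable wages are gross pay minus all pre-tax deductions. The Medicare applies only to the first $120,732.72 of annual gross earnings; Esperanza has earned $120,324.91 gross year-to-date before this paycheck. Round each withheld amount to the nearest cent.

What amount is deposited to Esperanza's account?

$1,290.45

Health savings account contribution: $105.26
Taxable wages = $1,963.22 − $105.26 = $1,857.96
State income tax: $1,857.96 × 0.0302 = $56.11
Federal withholding: $1,857.96 × 0.193 = $358.59
Medicare: only $120,732.72 − $120,324.91 = $407.81 of this check is subject → $407.81 × 0.013 = $5.30
Social Security tax: $1,963.22 × 0.057 = $111.90
Legal plan premium: $35.61
Total deductions = $105.26 + $56.11 + $358.59 + $5.30 + $111.90 + $35.61 = $672.77
Net pay = $1,963.22 − $672.77 = $1,290.45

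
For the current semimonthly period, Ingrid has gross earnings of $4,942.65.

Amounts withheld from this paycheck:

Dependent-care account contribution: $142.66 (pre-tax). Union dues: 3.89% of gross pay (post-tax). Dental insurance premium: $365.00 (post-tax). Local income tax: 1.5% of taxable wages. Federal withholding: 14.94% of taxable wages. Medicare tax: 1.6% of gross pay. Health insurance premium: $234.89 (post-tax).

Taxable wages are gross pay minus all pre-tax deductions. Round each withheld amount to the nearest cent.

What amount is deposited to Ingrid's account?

$3,139.63

Dependent-care account contribution: $142.66
Taxable wages = $4,942.65 − $142.66 = $4,799.99
Federal withholding: $4,799.99 × 0.1494 = $717.12
Local income tax: $4,799.99 × 0.015 = $72.00
Medicare tax: $4,942.65 × 0.016 = $79.08
Union dues: $4,942.65 × 0.0389 = $192.27
Health insurance premium: $234.89
Dental insurance premium: $365.00
Total deductions = $142.66 + $717.12 + $72.00 + $79.08 + $192.27 + $234.89 + $365.00 = $1,803.02
Net pay = $4,942.65 − $1,803.02 = $3,139.63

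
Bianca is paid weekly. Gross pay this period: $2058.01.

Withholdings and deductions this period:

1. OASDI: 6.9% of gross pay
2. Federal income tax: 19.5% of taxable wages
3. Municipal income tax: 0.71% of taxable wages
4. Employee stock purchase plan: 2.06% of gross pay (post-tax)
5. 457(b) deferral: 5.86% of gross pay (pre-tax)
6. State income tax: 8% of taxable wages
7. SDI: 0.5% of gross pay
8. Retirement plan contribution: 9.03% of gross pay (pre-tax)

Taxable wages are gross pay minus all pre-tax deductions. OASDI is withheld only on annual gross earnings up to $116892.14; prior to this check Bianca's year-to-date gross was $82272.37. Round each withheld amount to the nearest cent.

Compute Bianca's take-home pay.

Retirement plan contribution: $2058.01 × 0.0903 = $185.84
457(b) deferral: $2058.01 × 0.0586 = $120.60
Pre-tax total = $185.84 + $120.60 = $306.44
Taxable wages = $2058.01 − $306.44 = $1751.57
State income tax: $1751.57 × 0.08 = $140.13
Municipal income tax: $1751.57 × 0.0071 = $12.44
Federal income tax: $1751.57 × 0.195 = $341.56
OASDI: cap not yet reached, full $2058.01 is subject → $2058.01 × 0.069 = $142.00
SDI: $2058.01 × 0.005 = $10.29
Employee stock purchase plan: $2058.01 × 0.0206 = $42.40
Total deductions = $185.84 + $120.60 + $140.13 + $12.44 + $341.56 + $142.00 + $10.29 + $42.40 = $995.26
Net pay = $2058.01 − $995.26 = $1062.75

$1062.75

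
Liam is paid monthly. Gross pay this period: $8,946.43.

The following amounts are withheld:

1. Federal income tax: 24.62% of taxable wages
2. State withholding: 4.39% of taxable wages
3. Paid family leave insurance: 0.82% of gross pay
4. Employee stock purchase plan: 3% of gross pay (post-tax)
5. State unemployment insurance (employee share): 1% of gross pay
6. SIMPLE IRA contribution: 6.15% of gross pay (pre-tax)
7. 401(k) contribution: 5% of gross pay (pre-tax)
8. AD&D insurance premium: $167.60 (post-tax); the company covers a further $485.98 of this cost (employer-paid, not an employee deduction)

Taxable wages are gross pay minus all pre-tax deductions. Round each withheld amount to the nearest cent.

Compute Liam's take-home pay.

SIMPLE IRA contribution: $8,946.43 × 0.0615 = $550.21
401(k) contribution: $8,946.43 × 0.05 = $447.32
Pre-tax total = $550.21 + $447.32 = $997.53
Taxable wages = $8,946.43 − $997.53 = $7,948.90
Federal income tax: $7,948.90 × 0.2462 = $1,957.02
State withholding: $7,948.90 × 0.0439 = $348.96
Paid family leave insurance: $8,946.43 × 0.0082 = $73.36
State unemployment insurance (employee share): $8,946.43 × 0.01 = $89.46
AD&D insurance premium: $167.60
Employee stock purchase plan: $8,946.43 × 0.03 = $268.39
(Employer's $485.98 toward AD&D insurance premium is not withheld from the employee.)
Total deductions = $550.21 + $447.32 + $1,957.02 + $348.96 + $73.36 + $89.46 + $167.60 + $268.39 = $3,902.32
Net pay = $8,946.43 − $3,902.32 = $5,044.11

$5,044.11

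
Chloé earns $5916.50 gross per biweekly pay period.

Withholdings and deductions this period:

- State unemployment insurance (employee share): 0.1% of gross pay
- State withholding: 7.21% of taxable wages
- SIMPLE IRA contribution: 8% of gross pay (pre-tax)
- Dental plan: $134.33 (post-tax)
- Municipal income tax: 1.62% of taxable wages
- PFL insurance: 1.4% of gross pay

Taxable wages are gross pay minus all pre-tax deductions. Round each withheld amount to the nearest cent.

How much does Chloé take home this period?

$4739.47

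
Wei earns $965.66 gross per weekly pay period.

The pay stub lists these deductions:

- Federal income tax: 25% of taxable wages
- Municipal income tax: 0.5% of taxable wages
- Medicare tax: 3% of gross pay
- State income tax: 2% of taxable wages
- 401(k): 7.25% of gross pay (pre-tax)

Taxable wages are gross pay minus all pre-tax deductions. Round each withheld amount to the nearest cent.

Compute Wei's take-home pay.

401(k): $965.66 × 0.0725 = $70.01
Taxable wages = $965.66 − $70.01 = $895.65
Municipal income tax: $895.65 × 0.005 = $4.48
Federal income tax: $895.65 × 0.25 = $223.91
State income tax: $895.65 × 0.02 = $17.91
Medicare tax: $965.66 × 0.03 = $28.97
Total deductions = $70.01 + $4.48 + $223.91 + $17.91 + $28.97 = $345.28
Net pay = $965.66 − $345.28 = $620.38

$620.38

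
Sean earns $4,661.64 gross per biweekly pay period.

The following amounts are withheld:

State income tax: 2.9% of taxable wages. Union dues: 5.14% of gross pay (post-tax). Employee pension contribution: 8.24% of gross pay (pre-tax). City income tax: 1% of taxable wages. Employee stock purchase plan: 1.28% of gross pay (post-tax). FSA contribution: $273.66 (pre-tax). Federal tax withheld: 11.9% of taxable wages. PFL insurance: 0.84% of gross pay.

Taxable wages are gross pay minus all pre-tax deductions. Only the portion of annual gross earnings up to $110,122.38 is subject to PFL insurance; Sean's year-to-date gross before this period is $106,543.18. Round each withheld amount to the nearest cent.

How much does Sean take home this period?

$3,041.90

Employee pension contribution: $4,661.64 × 0.0824 = $384.12
FSA contribution: $273.66
Pre-tax total = $384.12 + $273.66 = $657.78
Taxable wages = $4,661.64 − $657.78 = $4,003.86
State income tax: $4,003.86 × 0.029 = $116.11
City income tax: $4,003.86 × 0.01 = $40.04
Federal tax withheld: $4,003.86 × 0.119 = $476.46
PFL insurance: only $110,122.38 − $106,543.18 = $3,579.20 of this check is subject → $3,579.20 × 0.0084 = $30.07
Employee stock purchase plan: $4,661.64 × 0.0128 = $59.67
Union dues: $4,661.64 × 0.0514 = $239.61
Total deductions = $384.12 + $273.66 + $116.11 + $40.04 + $476.46 + $30.07 + $59.67 + $239.61 = $1,619.74
Net pay = $4,661.64 − $1,619.74 = $3,041.90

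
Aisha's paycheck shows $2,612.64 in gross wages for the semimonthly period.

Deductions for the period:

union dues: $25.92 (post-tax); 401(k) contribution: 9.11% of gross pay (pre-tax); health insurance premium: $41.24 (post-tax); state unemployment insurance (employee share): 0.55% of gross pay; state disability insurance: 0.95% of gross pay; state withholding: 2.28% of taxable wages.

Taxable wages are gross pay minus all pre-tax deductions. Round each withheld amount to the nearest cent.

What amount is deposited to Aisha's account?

401(k) contribution: $2,612.64 × 0.0911 = $238.01
Taxable wages = $2,612.64 − $238.01 = $2,374.63
State withholding: $2,374.63 × 0.0228 = $54.14
State disability insurance: $2,612.64 × 0.0095 = $24.82
State unemployment insurance (employee share): $2,612.64 × 0.0055 = $14.37
Health insurance premium: $41.24
Union dues: $25.92
Total deductions = $238.01 + $54.14 + $24.82 + $14.37 + $41.24 + $25.92 = $398.50
Net pay = $2,612.64 − $398.50 = $2,214.14

$2,214.14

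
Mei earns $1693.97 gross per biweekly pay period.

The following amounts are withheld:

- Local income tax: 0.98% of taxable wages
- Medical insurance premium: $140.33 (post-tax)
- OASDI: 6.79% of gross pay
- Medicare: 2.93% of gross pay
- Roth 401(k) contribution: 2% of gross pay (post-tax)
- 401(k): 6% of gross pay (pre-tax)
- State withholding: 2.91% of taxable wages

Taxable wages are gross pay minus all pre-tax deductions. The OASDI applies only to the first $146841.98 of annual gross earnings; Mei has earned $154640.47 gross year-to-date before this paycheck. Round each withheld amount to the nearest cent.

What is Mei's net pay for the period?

401(k): $1693.97 × 0.06 = $101.64
Taxable wages = $1693.97 − $101.64 = $1592.33
State withholding: $1592.33 × 0.0291 = $46.34
Local income tax: $1592.33 × 0.0098 = $15.60
OASDI: annual cap $146841.98 already reached (YTD $154640.47), so $0.00
Medicare: $1693.97 × 0.0293 = $49.63
Roth 401(k) contribution: $1693.97 × 0.02 = $33.88
Medical insurance premium: $140.33
Total deductions = $101.64 + $46.34 + $15.60 + $0.00 + $49.63 + $33.88 + $140.33 = $387.42
Net pay = $1693.97 − $387.42 = $1306.55

$1306.55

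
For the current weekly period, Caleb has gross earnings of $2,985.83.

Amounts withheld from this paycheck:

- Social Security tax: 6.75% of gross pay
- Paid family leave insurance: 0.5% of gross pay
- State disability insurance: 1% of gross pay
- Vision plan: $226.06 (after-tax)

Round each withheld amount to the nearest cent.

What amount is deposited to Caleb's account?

Paid family leave insurance: $2,985.83 × 0.005 = $14.93
State disability insurance: $2,985.83 × 0.01 = $29.86
Social Security tax: $2,985.83 × 0.0675 = $201.54
Vision plan: $226.06
Total deductions = $14.93 + $29.86 + $201.54 + $226.06 = $472.39
Net pay = $2,985.83 − $472.39 = $2,513.44

$2,513.44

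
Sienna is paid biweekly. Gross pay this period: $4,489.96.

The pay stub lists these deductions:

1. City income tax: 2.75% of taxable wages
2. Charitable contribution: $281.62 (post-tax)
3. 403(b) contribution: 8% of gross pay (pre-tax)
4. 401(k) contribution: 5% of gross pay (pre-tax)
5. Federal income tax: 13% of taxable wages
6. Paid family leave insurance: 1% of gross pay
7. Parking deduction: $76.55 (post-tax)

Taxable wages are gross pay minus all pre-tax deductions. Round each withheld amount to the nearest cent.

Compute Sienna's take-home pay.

$2,887.96

403(b) contribution: $4,489.96 × 0.08 = $359.20
401(k) contribution: $4,489.96 × 0.05 = $224.50
Pre-tax total = $359.20 + $224.50 = $583.70
Taxable wages = $4,489.96 − $583.70 = $3,906.26
City income tax: $3,906.26 × 0.0275 = $107.42
Federal income tax: $3,906.26 × 0.13 = $507.81
Paid family leave insurance: $4,489.96 × 0.01 = $44.90
Parking deduction: $76.55
Charitable contribution: $281.62
Total deductions = $359.20 + $224.50 + $107.42 + $507.81 + $44.90 + $76.55 + $281.62 = $1,602.00
Net pay = $4,489.96 − $1,602.00 = $2,887.96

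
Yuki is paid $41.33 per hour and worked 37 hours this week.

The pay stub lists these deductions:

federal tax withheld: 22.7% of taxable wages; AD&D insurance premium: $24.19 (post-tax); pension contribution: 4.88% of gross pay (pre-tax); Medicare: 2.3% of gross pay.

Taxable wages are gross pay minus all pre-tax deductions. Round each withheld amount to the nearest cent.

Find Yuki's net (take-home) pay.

$1065.03

Gross pay: 37 × $41.33 = $1529.21
Pension contribution: $1529.21 × 0.0488 = $74.63
Taxable wages = $1529.21 − $74.63 = $1454.58
Federal tax withheld: $1454.58 × 0.227 = $330.19
Medicare: $1529.21 × 0.023 = $35.17
AD&D insurance premium: $24.19
Total deductions = $74.63 + $330.19 + $35.17 + $24.19 = $464.18
Net pay = $1529.21 − $464.18 = $1065.03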